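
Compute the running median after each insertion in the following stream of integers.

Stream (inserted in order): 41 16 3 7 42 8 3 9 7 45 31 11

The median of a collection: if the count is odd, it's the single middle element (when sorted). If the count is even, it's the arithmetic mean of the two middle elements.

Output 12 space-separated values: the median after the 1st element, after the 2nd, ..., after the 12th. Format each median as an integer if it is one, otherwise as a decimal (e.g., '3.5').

Answer: 41 28.5 16 11.5 16 12 8 8.5 8 8.5 9 10

Derivation:
Step 1: insert 41 -> lo=[41] (size 1, max 41) hi=[] (size 0) -> median=41
Step 2: insert 16 -> lo=[16] (size 1, max 16) hi=[41] (size 1, min 41) -> median=28.5
Step 3: insert 3 -> lo=[3, 16] (size 2, max 16) hi=[41] (size 1, min 41) -> median=16
Step 4: insert 7 -> lo=[3, 7] (size 2, max 7) hi=[16, 41] (size 2, min 16) -> median=11.5
Step 5: insert 42 -> lo=[3, 7, 16] (size 3, max 16) hi=[41, 42] (size 2, min 41) -> median=16
Step 6: insert 8 -> lo=[3, 7, 8] (size 3, max 8) hi=[16, 41, 42] (size 3, min 16) -> median=12
Step 7: insert 3 -> lo=[3, 3, 7, 8] (size 4, max 8) hi=[16, 41, 42] (size 3, min 16) -> median=8
Step 8: insert 9 -> lo=[3, 3, 7, 8] (size 4, max 8) hi=[9, 16, 41, 42] (size 4, min 9) -> median=8.5
Step 9: insert 7 -> lo=[3, 3, 7, 7, 8] (size 5, max 8) hi=[9, 16, 41, 42] (size 4, min 9) -> median=8
Step 10: insert 45 -> lo=[3, 3, 7, 7, 8] (size 5, max 8) hi=[9, 16, 41, 42, 45] (size 5, min 9) -> median=8.5
Step 11: insert 31 -> lo=[3, 3, 7, 7, 8, 9] (size 6, max 9) hi=[16, 31, 41, 42, 45] (size 5, min 16) -> median=9
Step 12: insert 11 -> lo=[3, 3, 7, 7, 8, 9] (size 6, max 9) hi=[11, 16, 31, 41, 42, 45] (size 6, min 11) -> median=10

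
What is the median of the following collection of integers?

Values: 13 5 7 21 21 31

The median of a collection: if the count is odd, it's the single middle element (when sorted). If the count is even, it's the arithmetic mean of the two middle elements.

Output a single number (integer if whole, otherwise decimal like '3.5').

Step 1: insert 13 -> lo=[13] (size 1, max 13) hi=[] (size 0) -> median=13
Step 2: insert 5 -> lo=[5] (size 1, max 5) hi=[13] (size 1, min 13) -> median=9
Step 3: insert 7 -> lo=[5, 7] (size 2, max 7) hi=[13] (size 1, min 13) -> median=7
Step 4: insert 21 -> lo=[5, 7] (size 2, max 7) hi=[13, 21] (size 2, min 13) -> median=10
Step 5: insert 21 -> lo=[5, 7, 13] (size 3, max 13) hi=[21, 21] (size 2, min 21) -> median=13
Step 6: insert 31 -> lo=[5, 7, 13] (size 3, max 13) hi=[21, 21, 31] (size 3, min 21) -> median=17

Answer: 17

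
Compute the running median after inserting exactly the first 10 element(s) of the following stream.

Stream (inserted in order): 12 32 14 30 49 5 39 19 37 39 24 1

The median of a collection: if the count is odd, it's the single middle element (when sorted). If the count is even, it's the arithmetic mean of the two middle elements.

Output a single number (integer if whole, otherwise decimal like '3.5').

Answer: 31

Derivation:
Step 1: insert 12 -> lo=[12] (size 1, max 12) hi=[] (size 0) -> median=12
Step 2: insert 32 -> lo=[12] (size 1, max 12) hi=[32] (size 1, min 32) -> median=22
Step 3: insert 14 -> lo=[12, 14] (size 2, max 14) hi=[32] (size 1, min 32) -> median=14
Step 4: insert 30 -> lo=[12, 14] (size 2, max 14) hi=[30, 32] (size 2, min 30) -> median=22
Step 5: insert 49 -> lo=[12, 14, 30] (size 3, max 30) hi=[32, 49] (size 2, min 32) -> median=30
Step 6: insert 5 -> lo=[5, 12, 14] (size 3, max 14) hi=[30, 32, 49] (size 3, min 30) -> median=22
Step 7: insert 39 -> lo=[5, 12, 14, 30] (size 4, max 30) hi=[32, 39, 49] (size 3, min 32) -> median=30
Step 8: insert 19 -> lo=[5, 12, 14, 19] (size 4, max 19) hi=[30, 32, 39, 49] (size 4, min 30) -> median=24.5
Step 9: insert 37 -> lo=[5, 12, 14, 19, 30] (size 5, max 30) hi=[32, 37, 39, 49] (size 4, min 32) -> median=30
Step 10: insert 39 -> lo=[5, 12, 14, 19, 30] (size 5, max 30) hi=[32, 37, 39, 39, 49] (size 5, min 32) -> median=31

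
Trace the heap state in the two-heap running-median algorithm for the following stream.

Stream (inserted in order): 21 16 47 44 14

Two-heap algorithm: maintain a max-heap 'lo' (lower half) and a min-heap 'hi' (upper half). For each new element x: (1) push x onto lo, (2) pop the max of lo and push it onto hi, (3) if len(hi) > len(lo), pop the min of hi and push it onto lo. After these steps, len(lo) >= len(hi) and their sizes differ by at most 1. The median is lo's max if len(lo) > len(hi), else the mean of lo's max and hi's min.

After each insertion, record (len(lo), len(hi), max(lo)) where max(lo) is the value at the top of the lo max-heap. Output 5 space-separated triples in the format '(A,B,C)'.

Step 1: insert 21 -> lo=[21] hi=[] -> (len(lo)=1, len(hi)=0, max(lo)=21)
Step 2: insert 16 -> lo=[16] hi=[21] -> (len(lo)=1, len(hi)=1, max(lo)=16)
Step 3: insert 47 -> lo=[16, 21] hi=[47] -> (len(lo)=2, len(hi)=1, max(lo)=21)
Step 4: insert 44 -> lo=[16, 21] hi=[44, 47] -> (len(lo)=2, len(hi)=2, max(lo)=21)
Step 5: insert 14 -> lo=[14, 16, 21] hi=[44, 47] -> (len(lo)=3, len(hi)=2, max(lo)=21)

Answer: (1,0,21) (1,1,16) (2,1,21) (2,2,21) (3,2,21)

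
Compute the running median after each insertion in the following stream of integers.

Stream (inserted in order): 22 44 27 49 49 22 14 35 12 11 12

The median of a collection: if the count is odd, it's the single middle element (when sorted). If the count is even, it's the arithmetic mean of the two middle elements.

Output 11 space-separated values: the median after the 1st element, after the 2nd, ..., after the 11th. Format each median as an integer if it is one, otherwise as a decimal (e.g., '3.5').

Step 1: insert 22 -> lo=[22] (size 1, max 22) hi=[] (size 0) -> median=22
Step 2: insert 44 -> lo=[22] (size 1, max 22) hi=[44] (size 1, min 44) -> median=33
Step 3: insert 27 -> lo=[22, 27] (size 2, max 27) hi=[44] (size 1, min 44) -> median=27
Step 4: insert 49 -> lo=[22, 27] (size 2, max 27) hi=[44, 49] (size 2, min 44) -> median=35.5
Step 5: insert 49 -> lo=[22, 27, 44] (size 3, max 44) hi=[49, 49] (size 2, min 49) -> median=44
Step 6: insert 22 -> lo=[22, 22, 27] (size 3, max 27) hi=[44, 49, 49] (size 3, min 44) -> median=35.5
Step 7: insert 14 -> lo=[14, 22, 22, 27] (size 4, max 27) hi=[44, 49, 49] (size 3, min 44) -> median=27
Step 8: insert 35 -> lo=[14, 22, 22, 27] (size 4, max 27) hi=[35, 44, 49, 49] (size 4, min 35) -> median=31
Step 9: insert 12 -> lo=[12, 14, 22, 22, 27] (size 5, max 27) hi=[35, 44, 49, 49] (size 4, min 35) -> median=27
Step 10: insert 11 -> lo=[11, 12, 14, 22, 22] (size 5, max 22) hi=[27, 35, 44, 49, 49] (size 5, min 27) -> median=24.5
Step 11: insert 12 -> lo=[11, 12, 12, 14, 22, 22] (size 6, max 22) hi=[27, 35, 44, 49, 49] (size 5, min 27) -> median=22

Answer: 22 33 27 35.5 44 35.5 27 31 27 24.5 22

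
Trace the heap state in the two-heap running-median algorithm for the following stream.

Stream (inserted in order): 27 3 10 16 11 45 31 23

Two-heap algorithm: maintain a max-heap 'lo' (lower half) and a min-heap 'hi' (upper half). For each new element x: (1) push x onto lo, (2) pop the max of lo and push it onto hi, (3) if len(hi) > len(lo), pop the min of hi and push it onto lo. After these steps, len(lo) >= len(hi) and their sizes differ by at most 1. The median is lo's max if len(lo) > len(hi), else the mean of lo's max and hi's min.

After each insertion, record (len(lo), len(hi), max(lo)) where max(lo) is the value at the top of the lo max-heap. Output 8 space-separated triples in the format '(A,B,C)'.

Step 1: insert 27 -> lo=[27] hi=[] -> (len(lo)=1, len(hi)=0, max(lo)=27)
Step 2: insert 3 -> lo=[3] hi=[27] -> (len(lo)=1, len(hi)=1, max(lo)=3)
Step 3: insert 10 -> lo=[3, 10] hi=[27] -> (len(lo)=2, len(hi)=1, max(lo)=10)
Step 4: insert 16 -> lo=[3, 10] hi=[16, 27] -> (len(lo)=2, len(hi)=2, max(lo)=10)
Step 5: insert 11 -> lo=[3, 10, 11] hi=[16, 27] -> (len(lo)=3, len(hi)=2, max(lo)=11)
Step 6: insert 45 -> lo=[3, 10, 11] hi=[16, 27, 45] -> (len(lo)=3, len(hi)=3, max(lo)=11)
Step 7: insert 31 -> lo=[3, 10, 11, 16] hi=[27, 31, 45] -> (len(lo)=4, len(hi)=3, max(lo)=16)
Step 8: insert 23 -> lo=[3, 10, 11, 16] hi=[23, 27, 31, 45] -> (len(lo)=4, len(hi)=4, max(lo)=16)

Answer: (1,0,27) (1,1,3) (2,1,10) (2,2,10) (3,2,11) (3,3,11) (4,3,16) (4,4,16)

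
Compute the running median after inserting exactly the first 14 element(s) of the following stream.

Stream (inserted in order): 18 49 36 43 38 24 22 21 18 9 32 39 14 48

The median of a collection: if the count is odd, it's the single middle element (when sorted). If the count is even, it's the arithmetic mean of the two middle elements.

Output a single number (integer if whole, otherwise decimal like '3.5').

Step 1: insert 18 -> lo=[18] (size 1, max 18) hi=[] (size 0) -> median=18
Step 2: insert 49 -> lo=[18] (size 1, max 18) hi=[49] (size 1, min 49) -> median=33.5
Step 3: insert 36 -> lo=[18, 36] (size 2, max 36) hi=[49] (size 1, min 49) -> median=36
Step 4: insert 43 -> lo=[18, 36] (size 2, max 36) hi=[43, 49] (size 2, min 43) -> median=39.5
Step 5: insert 38 -> lo=[18, 36, 38] (size 3, max 38) hi=[43, 49] (size 2, min 43) -> median=38
Step 6: insert 24 -> lo=[18, 24, 36] (size 3, max 36) hi=[38, 43, 49] (size 3, min 38) -> median=37
Step 7: insert 22 -> lo=[18, 22, 24, 36] (size 4, max 36) hi=[38, 43, 49] (size 3, min 38) -> median=36
Step 8: insert 21 -> lo=[18, 21, 22, 24] (size 4, max 24) hi=[36, 38, 43, 49] (size 4, min 36) -> median=30
Step 9: insert 18 -> lo=[18, 18, 21, 22, 24] (size 5, max 24) hi=[36, 38, 43, 49] (size 4, min 36) -> median=24
Step 10: insert 9 -> lo=[9, 18, 18, 21, 22] (size 5, max 22) hi=[24, 36, 38, 43, 49] (size 5, min 24) -> median=23
Step 11: insert 32 -> lo=[9, 18, 18, 21, 22, 24] (size 6, max 24) hi=[32, 36, 38, 43, 49] (size 5, min 32) -> median=24
Step 12: insert 39 -> lo=[9, 18, 18, 21, 22, 24] (size 6, max 24) hi=[32, 36, 38, 39, 43, 49] (size 6, min 32) -> median=28
Step 13: insert 14 -> lo=[9, 14, 18, 18, 21, 22, 24] (size 7, max 24) hi=[32, 36, 38, 39, 43, 49] (size 6, min 32) -> median=24
Step 14: insert 48 -> lo=[9, 14, 18, 18, 21, 22, 24] (size 7, max 24) hi=[32, 36, 38, 39, 43, 48, 49] (size 7, min 32) -> median=28

Answer: 28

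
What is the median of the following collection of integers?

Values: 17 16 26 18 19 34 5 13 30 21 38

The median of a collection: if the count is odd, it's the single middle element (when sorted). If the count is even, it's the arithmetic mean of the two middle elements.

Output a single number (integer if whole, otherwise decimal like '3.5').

Answer: 19

Derivation:
Step 1: insert 17 -> lo=[17] (size 1, max 17) hi=[] (size 0) -> median=17
Step 2: insert 16 -> lo=[16] (size 1, max 16) hi=[17] (size 1, min 17) -> median=16.5
Step 3: insert 26 -> lo=[16, 17] (size 2, max 17) hi=[26] (size 1, min 26) -> median=17
Step 4: insert 18 -> lo=[16, 17] (size 2, max 17) hi=[18, 26] (size 2, min 18) -> median=17.5
Step 5: insert 19 -> lo=[16, 17, 18] (size 3, max 18) hi=[19, 26] (size 2, min 19) -> median=18
Step 6: insert 34 -> lo=[16, 17, 18] (size 3, max 18) hi=[19, 26, 34] (size 3, min 19) -> median=18.5
Step 7: insert 5 -> lo=[5, 16, 17, 18] (size 4, max 18) hi=[19, 26, 34] (size 3, min 19) -> median=18
Step 8: insert 13 -> lo=[5, 13, 16, 17] (size 4, max 17) hi=[18, 19, 26, 34] (size 4, min 18) -> median=17.5
Step 9: insert 30 -> lo=[5, 13, 16, 17, 18] (size 5, max 18) hi=[19, 26, 30, 34] (size 4, min 19) -> median=18
Step 10: insert 21 -> lo=[5, 13, 16, 17, 18] (size 5, max 18) hi=[19, 21, 26, 30, 34] (size 5, min 19) -> median=18.5
Step 11: insert 38 -> lo=[5, 13, 16, 17, 18, 19] (size 6, max 19) hi=[21, 26, 30, 34, 38] (size 5, min 21) -> median=19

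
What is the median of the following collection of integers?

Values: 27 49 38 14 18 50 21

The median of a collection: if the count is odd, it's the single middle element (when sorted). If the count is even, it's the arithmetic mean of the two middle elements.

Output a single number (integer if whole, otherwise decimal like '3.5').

Step 1: insert 27 -> lo=[27] (size 1, max 27) hi=[] (size 0) -> median=27
Step 2: insert 49 -> lo=[27] (size 1, max 27) hi=[49] (size 1, min 49) -> median=38
Step 3: insert 38 -> lo=[27, 38] (size 2, max 38) hi=[49] (size 1, min 49) -> median=38
Step 4: insert 14 -> lo=[14, 27] (size 2, max 27) hi=[38, 49] (size 2, min 38) -> median=32.5
Step 5: insert 18 -> lo=[14, 18, 27] (size 3, max 27) hi=[38, 49] (size 2, min 38) -> median=27
Step 6: insert 50 -> lo=[14, 18, 27] (size 3, max 27) hi=[38, 49, 50] (size 3, min 38) -> median=32.5
Step 7: insert 21 -> lo=[14, 18, 21, 27] (size 4, max 27) hi=[38, 49, 50] (size 3, min 38) -> median=27

Answer: 27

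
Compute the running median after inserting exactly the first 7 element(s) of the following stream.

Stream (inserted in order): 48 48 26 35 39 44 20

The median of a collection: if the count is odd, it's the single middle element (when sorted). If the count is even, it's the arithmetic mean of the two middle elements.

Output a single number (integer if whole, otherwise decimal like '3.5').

Answer: 39

Derivation:
Step 1: insert 48 -> lo=[48] (size 1, max 48) hi=[] (size 0) -> median=48
Step 2: insert 48 -> lo=[48] (size 1, max 48) hi=[48] (size 1, min 48) -> median=48
Step 3: insert 26 -> lo=[26, 48] (size 2, max 48) hi=[48] (size 1, min 48) -> median=48
Step 4: insert 35 -> lo=[26, 35] (size 2, max 35) hi=[48, 48] (size 2, min 48) -> median=41.5
Step 5: insert 39 -> lo=[26, 35, 39] (size 3, max 39) hi=[48, 48] (size 2, min 48) -> median=39
Step 6: insert 44 -> lo=[26, 35, 39] (size 3, max 39) hi=[44, 48, 48] (size 3, min 44) -> median=41.5
Step 7: insert 20 -> lo=[20, 26, 35, 39] (size 4, max 39) hi=[44, 48, 48] (size 3, min 44) -> median=39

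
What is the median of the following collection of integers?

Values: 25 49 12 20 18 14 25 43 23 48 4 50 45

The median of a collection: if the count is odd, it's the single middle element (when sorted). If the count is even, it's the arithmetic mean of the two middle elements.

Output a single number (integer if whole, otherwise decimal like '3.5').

Answer: 25

Derivation:
Step 1: insert 25 -> lo=[25] (size 1, max 25) hi=[] (size 0) -> median=25
Step 2: insert 49 -> lo=[25] (size 1, max 25) hi=[49] (size 1, min 49) -> median=37
Step 3: insert 12 -> lo=[12, 25] (size 2, max 25) hi=[49] (size 1, min 49) -> median=25
Step 4: insert 20 -> lo=[12, 20] (size 2, max 20) hi=[25, 49] (size 2, min 25) -> median=22.5
Step 5: insert 18 -> lo=[12, 18, 20] (size 3, max 20) hi=[25, 49] (size 2, min 25) -> median=20
Step 6: insert 14 -> lo=[12, 14, 18] (size 3, max 18) hi=[20, 25, 49] (size 3, min 20) -> median=19
Step 7: insert 25 -> lo=[12, 14, 18, 20] (size 4, max 20) hi=[25, 25, 49] (size 3, min 25) -> median=20
Step 8: insert 43 -> lo=[12, 14, 18, 20] (size 4, max 20) hi=[25, 25, 43, 49] (size 4, min 25) -> median=22.5
Step 9: insert 23 -> lo=[12, 14, 18, 20, 23] (size 5, max 23) hi=[25, 25, 43, 49] (size 4, min 25) -> median=23
Step 10: insert 48 -> lo=[12, 14, 18, 20, 23] (size 5, max 23) hi=[25, 25, 43, 48, 49] (size 5, min 25) -> median=24
Step 11: insert 4 -> lo=[4, 12, 14, 18, 20, 23] (size 6, max 23) hi=[25, 25, 43, 48, 49] (size 5, min 25) -> median=23
Step 12: insert 50 -> lo=[4, 12, 14, 18, 20, 23] (size 6, max 23) hi=[25, 25, 43, 48, 49, 50] (size 6, min 25) -> median=24
Step 13: insert 45 -> lo=[4, 12, 14, 18, 20, 23, 25] (size 7, max 25) hi=[25, 43, 45, 48, 49, 50] (size 6, min 25) -> median=25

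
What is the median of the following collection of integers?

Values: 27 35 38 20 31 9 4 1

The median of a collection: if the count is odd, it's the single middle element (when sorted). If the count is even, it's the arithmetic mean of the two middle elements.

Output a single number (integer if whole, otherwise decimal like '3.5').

Answer: 23.5

Derivation:
Step 1: insert 27 -> lo=[27] (size 1, max 27) hi=[] (size 0) -> median=27
Step 2: insert 35 -> lo=[27] (size 1, max 27) hi=[35] (size 1, min 35) -> median=31
Step 3: insert 38 -> lo=[27, 35] (size 2, max 35) hi=[38] (size 1, min 38) -> median=35
Step 4: insert 20 -> lo=[20, 27] (size 2, max 27) hi=[35, 38] (size 2, min 35) -> median=31
Step 5: insert 31 -> lo=[20, 27, 31] (size 3, max 31) hi=[35, 38] (size 2, min 35) -> median=31
Step 6: insert 9 -> lo=[9, 20, 27] (size 3, max 27) hi=[31, 35, 38] (size 3, min 31) -> median=29
Step 7: insert 4 -> lo=[4, 9, 20, 27] (size 4, max 27) hi=[31, 35, 38] (size 3, min 31) -> median=27
Step 8: insert 1 -> lo=[1, 4, 9, 20] (size 4, max 20) hi=[27, 31, 35, 38] (size 4, min 27) -> median=23.5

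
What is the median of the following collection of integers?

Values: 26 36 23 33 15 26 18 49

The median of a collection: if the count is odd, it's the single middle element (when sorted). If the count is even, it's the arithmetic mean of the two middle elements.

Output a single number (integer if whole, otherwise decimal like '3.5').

Answer: 26

Derivation:
Step 1: insert 26 -> lo=[26] (size 1, max 26) hi=[] (size 0) -> median=26
Step 2: insert 36 -> lo=[26] (size 1, max 26) hi=[36] (size 1, min 36) -> median=31
Step 3: insert 23 -> lo=[23, 26] (size 2, max 26) hi=[36] (size 1, min 36) -> median=26
Step 4: insert 33 -> lo=[23, 26] (size 2, max 26) hi=[33, 36] (size 2, min 33) -> median=29.5
Step 5: insert 15 -> lo=[15, 23, 26] (size 3, max 26) hi=[33, 36] (size 2, min 33) -> median=26
Step 6: insert 26 -> lo=[15, 23, 26] (size 3, max 26) hi=[26, 33, 36] (size 3, min 26) -> median=26
Step 7: insert 18 -> lo=[15, 18, 23, 26] (size 4, max 26) hi=[26, 33, 36] (size 3, min 26) -> median=26
Step 8: insert 49 -> lo=[15, 18, 23, 26] (size 4, max 26) hi=[26, 33, 36, 49] (size 4, min 26) -> median=26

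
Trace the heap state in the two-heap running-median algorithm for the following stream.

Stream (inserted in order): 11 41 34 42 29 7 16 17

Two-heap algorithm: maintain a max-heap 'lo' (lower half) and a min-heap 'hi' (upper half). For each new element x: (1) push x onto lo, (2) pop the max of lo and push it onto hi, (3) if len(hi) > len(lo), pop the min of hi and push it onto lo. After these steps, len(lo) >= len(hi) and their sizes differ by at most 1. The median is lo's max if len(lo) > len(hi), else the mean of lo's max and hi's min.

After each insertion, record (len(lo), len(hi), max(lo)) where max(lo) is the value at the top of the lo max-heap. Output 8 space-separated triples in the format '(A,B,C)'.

Answer: (1,0,11) (1,1,11) (2,1,34) (2,2,34) (3,2,34) (3,3,29) (4,3,29) (4,4,17)

Derivation:
Step 1: insert 11 -> lo=[11] hi=[] -> (len(lo)=1, len(hi)=0, max(lo)=11)
Step 2: insert 41 -> lo=[11] hi=[41] -> (len(lo)=1, len(hi)=1, max(lo)=11)
Step 3: insert 34 -> lo=[11, 34] hi=[41] -> (len(lo)=2, len(hi)=1, max(lo)=34)
Step 4: insert 42 -> lo=[11, 34] hi=[41, 42] -> (len(lo)=2, len(hi)=2, max(lo)=34)
Step 5: insert 29 -> lo=[11, 29, 34] hi=[41, 42] -> (len(lo)=3, len(hi)=2, max(lo)=34)
Step 6: insert 7 -> lo=[7, 11, 29] hi=[34, 41, 42] -> (len(lo)=3, len(hi)=3, max(lo)=29)
Step 7: insert 16 -> lo=[7, 11, 16, 29] hi=[34, 41, 42] -> (len(lo)=4, len(hi)=3, max(lo)=29)
Step 8: insert 17 -> lo=[7, 11, 16, 17] hi=[29, 34, 41, 42] -> (len(lo)=4, len(hi)=4, max(lo)=17)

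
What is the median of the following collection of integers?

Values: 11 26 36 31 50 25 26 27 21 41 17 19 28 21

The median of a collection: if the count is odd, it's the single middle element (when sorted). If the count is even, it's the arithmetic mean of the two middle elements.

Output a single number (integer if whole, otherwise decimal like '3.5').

Step 1: insert 11 -> lo=[11] (size 1, max 11) hi=[] (size 0) -> median=11
Step 2: insert 26 -> lo=[11] (size 1, max 11) hi=[26] (size 1, min 26) -> median=18.5
Step 3: insert 36 -> lo=[11, 26] (size 2, max 26) hi=[36] (size 1, min 36) -> median=26
Step 4: insert 31 -> lo=[11, 26] (size 2, max 26) hi=[31, 36] (size 2, min 31) -> median=28.5
Step 5: insert 50 -> lo=[11, 26, 31] (size 3, max 31) hi=[36, 50] (size 2, min 36) -> median=31
Step 6: insert 25 -> lo=[11, 25, 26] (size 3, max 26) hi=[31, 36, 50] (size 3, min 31) -> median=28.5
Step 7: insert 26 -> lo=[11, 25, 26, 26] (size 4, max 26) hi=[31, 36, 50] (size 3, min 31) -> median=26
Step 8: insert 27 -> lo=[11, 25, 26, 26] (size 4, max 26) hi=[27, 31, 36, 50] (size 4, min 27) -> median=26.5
Step 9: insert 21 -> lo=[11, 21, 25, 26, 26] (size 5, max 26) hi=[27, 31, 36, 50] (size 4, min 27) -> median=26
Step 10: insert 41 -> lo=[11, 21, 25, 26, 26] (size 5, max 26) hi=[27, 31, 36, 41, 50] (size 5, min 27) -> median=26.5
Step 11: insert 17 -> lo=[11, 17, 21, 25, 26, 26] (size 6, max 26) hi=[27, 31, 36, 41, 50] (size 5, min 27) -> median=26
Step 12: insert 19 -> lo=[11, 17, 19, 21, 25, 26] (size 6, max 26) hi=[26, 27, 31, 36, 41, 50] (size 6, min 26) -> median=26
Step 13: insert 28 -> lo=[11, 17, 19, 21, 25, 26, 26] (size 7, max 26) hi=[27, 28, 31, 36, 41, 50] (size 6, min 27) -> median=26
Step 14: insert 21 -> lo=[11, 17, 19, 21, 21, 25, 26] (size 7, max 26) hi=[26, 27, 28, 31, 36, 41, 50] (size 7, min 26) -> median=26

Answer: 26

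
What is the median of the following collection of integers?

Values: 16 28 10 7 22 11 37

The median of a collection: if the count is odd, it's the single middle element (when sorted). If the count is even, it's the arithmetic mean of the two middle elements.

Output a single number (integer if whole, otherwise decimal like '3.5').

Step 1: insert 16 -> lo=[16] (size 1, max 16) hi=[] (size 0) -> median=16
Step 2: insert 28 -> lo=[16] (size 1, max 16) hi=[28] (size 1, min 28) -> median=22
Step 3: insert 10 -> lo=[10, 16] (size 2, max 16) hi=[28] (size 1, min 28) -> median=16
Step 4: insert 7 -> lo=[7, 10] (size 2, max 10) hi=[16, 28] (size 2, min 16) -> median=13
Step 5: insert 22 -> lo=[7, 10, 16] (size 3, max 16) hi=[22, 28] (size 2, min 22) -> median=16
Step 6: insert 11 -> lo=[7, 10, 11] (size 3, max 11) hi=[16, 22, 28] (size 3, min 16) -> median=13.5
Step 7: insert 37 -> lo=[7, 10, 11, 16] (size 4, max 16) hi=[22, 28, 37] (size 3, min 22) -> median=16

Answer: 16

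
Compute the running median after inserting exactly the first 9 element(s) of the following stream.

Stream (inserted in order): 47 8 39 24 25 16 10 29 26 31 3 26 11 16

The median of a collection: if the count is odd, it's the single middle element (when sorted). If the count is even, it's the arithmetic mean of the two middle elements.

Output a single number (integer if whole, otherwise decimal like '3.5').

Step 1: insert 47 -> lo=[47] (size 1, max 47) hi=[] (size 0) -> median=47
Step 2: insert 8 -> lo=[8] (size 1, max 8) hi=[47] (size 1, min 47) -> median=27.5
Step 3: insert 39 -> lo=[8, 39] (size 2, max 39) hi=[47] (size 1, min 47) -> median=39
Step 4: insert 24 -> lo=[8, 24] (size 2, max 24) hi=[39, 47] (size 2, min 39) -> median=31.5
Step 5: insert 25 -> lo=[8, 24, 25] (size 3, max 25) hi=[39, 47] (size 2, min 39) -> median=25
Step 6: insert 16 -> lo=[8, 16, 24] (size 3, max 24) hi=[25, 39, 47] (size 3, min 25) -> median=24.5
Step 7: insert 10 -> lo=[8, 10, 16, 24] (size 4, max 24) hi=[25, 39, 47] (size 3, min 25) -> median=24
Step 8: insert 29 -> lo=[8, 10, 16, 24] (size 4, max 24) hi=[25, 29, 39, 47] (size 4, min 25) -> median=24.5
Step 9: insert 26 -> lo=[8, 10, 16, 24, 25] (size 5, max 25) hi=[26, 29, 39, 47] (size 4, min 26) -> median=25

Answer: 25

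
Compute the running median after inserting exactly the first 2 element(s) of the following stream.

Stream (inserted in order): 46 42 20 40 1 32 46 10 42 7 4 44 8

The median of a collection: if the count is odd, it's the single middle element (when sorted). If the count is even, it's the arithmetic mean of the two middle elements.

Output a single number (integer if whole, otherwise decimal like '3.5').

Step 1: insert 46 -> lo=[46] (size 1, max 46) hi=[] (size 0) -> median=46
Step 2: insert 42 -> lo=[42] (size 1, max 42) hi=[46] (size 1, min 46) -> median=44

Answer: 44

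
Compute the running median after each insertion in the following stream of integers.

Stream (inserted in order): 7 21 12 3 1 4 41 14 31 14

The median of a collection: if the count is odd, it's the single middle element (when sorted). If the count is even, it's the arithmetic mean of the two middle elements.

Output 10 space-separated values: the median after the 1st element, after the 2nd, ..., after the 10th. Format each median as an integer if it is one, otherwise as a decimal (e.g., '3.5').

Step 1: insert 7 -> lo=[7] (size 1, max 7) hi=[] (size 0) -> median=7
Step 2: insert 21 -> lo=[7] (size 1, max 7) hi=[21] (size 1, min 21) -> median=14
Step 3: insert 12 -> lo=[7, 12] (size 2, max 12) hi=[21] (size 1, min 21) -> median=12
Step 4: insert 3 -> lo=[3, 7] (size 2, max 7) hi=[12, 21] (size 2, min 12) -> median=9.5
Step 5: insert 1 -> lo=[1, 3, 7] (size 3, max 7) hi=[12, 21] (size 2, min 12) -> median=7
Step 6: insert 4 -> lo=[1, 3, 4] (size 3, max 4) hi=[7, 12, 21] (size 3, min 7) -> median=5.5
Step 7: insert 41 -> lo=[1, 3, 4, 7] (size 4, max 7) hi=[12, 21, 41] (size 3, min 12) -> median=7
Step 8: insert 14 -> lo=[1, 3, 4, 7] (size 4, max 7) hi=[12, 14, 21, 41] (size 4, min 12) -> median=9.5
Step 9: insert 31 -> lo=[1, 3, 4, 7, 12] (size 5, max 12) hi=[14, 21, 31, 41] (size 4, min 14) -> median=12
Step 10: insert 14 -> lo=[1, 3, 4, 7, 12] (size 5, max 12) hi=[14, 14, 21, 31, 41] (size 5, min 14) -> median=13

Answer: 7 14 12 9.5 7 5.5 7 9.5 12 13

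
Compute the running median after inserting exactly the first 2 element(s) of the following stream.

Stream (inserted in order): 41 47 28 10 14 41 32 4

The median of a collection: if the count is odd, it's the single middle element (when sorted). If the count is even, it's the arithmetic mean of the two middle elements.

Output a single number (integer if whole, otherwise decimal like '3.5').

Step 1: insert 41 -> lo=[41] (size 1, max 41) hi=[] (size 0) -> median=41
Step 2: insert 47 -> lo=[41] (size 1, max 41) hi=[47] (size 1, min 47) -> median=44

Answer: 44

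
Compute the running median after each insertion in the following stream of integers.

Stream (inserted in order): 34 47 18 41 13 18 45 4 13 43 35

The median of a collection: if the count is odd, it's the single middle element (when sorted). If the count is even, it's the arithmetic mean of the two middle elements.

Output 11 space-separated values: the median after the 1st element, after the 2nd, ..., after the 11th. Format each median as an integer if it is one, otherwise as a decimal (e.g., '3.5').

Step 1: insert 34 -> lo=[34] (size 1, max 34) hi=[] (size 0) -> median=34
Step 2: insert 47 -> lo=[34] (size 1, max 34) hi=[47] (size 1, min 47) -> median=40.5
Step 3: insert 18 -> lo=[18, 34] (size 2, max 34) hi=[47] (size 1, min 47) -> median=34
Step 4: insert 41 -> lo=[18, 34] (size 2, max 34) hi=[41, 47] (size 2, min 41) -> median=37.5
Step 5: insert 13 -> lo=[13, 18, 34] (size 3, max 34) hi=[41, 47] (size 2, min 41) -> median=34
Step 6: insert 18 -> lo=[13, 18, 18] (size 3, max 18) hi=[34, 41, 47] (size 3, min 34) -> median=26
Step 7: insert 45 -> lo=[13, 18, 18, 34] (size 4, max 34) hi=[41, 45, 47] (size 3, min 41) -> median=34
Step 8: insert 4 -> lo=[4, 13, 18, 18] (size 4, max 18) hi=[34, 41, 45, 47] (size 4, min 34) -> median=26
Step 9: insert 13 -> lo=[4, 13, 13, 18, 18] (size 5, max 18) hi=[34, 41, 45, 47] (size 4, min 34) -> median=18
Step 10: insert 43 -> lo=[4, 13, 13, 18, 18] (size 5, max 18) hi=[34, 41, 43, 45, 47] (size 5, min 34) -> median=26
Step 11: insert 35 -> lo=[4, 13, 13, 18, 18, 34] (size 6, max 34) hi=[35, 41, 43, 45, 47] (size 5, min 35) -> median=34

Answer: 34 40.5 34 37.5 34 26 34 26 18 26 34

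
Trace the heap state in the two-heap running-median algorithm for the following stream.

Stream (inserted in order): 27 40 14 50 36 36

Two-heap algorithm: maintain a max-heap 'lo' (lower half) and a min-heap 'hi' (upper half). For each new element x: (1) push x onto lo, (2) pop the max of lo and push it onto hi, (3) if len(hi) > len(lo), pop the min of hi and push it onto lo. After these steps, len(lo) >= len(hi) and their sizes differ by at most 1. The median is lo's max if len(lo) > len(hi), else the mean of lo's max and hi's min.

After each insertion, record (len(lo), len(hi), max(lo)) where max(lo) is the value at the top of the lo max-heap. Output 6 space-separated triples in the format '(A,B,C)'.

Step 1: insert 27 -> lo=[27] hi=[] -> (len(lo)=1, len(hi)=0, max(lo)=27)
Step 2: insert 40 -> lo=[27] hi=[40] -> (len(lo)=1, len(hi)=1, max(lo)=27)
Step 3: insert 14 -> lo=[14, 27] hi=[40] -> (len(lo)=2, len(hi)=1, max(lo)=27)
Step 4: insert 50 -> lo=[14, 27] hi=[40, 50] -> (len(lo)=2, len(hi)=2, max(lo)=27)
Step 5: insert 36 -> lo=[14, 27, 36] hi=[40, 50] -> (len(lo)=3, len(hi)=2, max(lo)=36)
Step 6: insert 36 -> lo=[14, 27, 36] hi=[36, 40, 50] -> (len(lo)=3, len(hi)=3, max(lo)=36)

Answer: (1,0,27) (1,1,27) (2,1,27) (2,2,27) (3,2,36) (3,3,36)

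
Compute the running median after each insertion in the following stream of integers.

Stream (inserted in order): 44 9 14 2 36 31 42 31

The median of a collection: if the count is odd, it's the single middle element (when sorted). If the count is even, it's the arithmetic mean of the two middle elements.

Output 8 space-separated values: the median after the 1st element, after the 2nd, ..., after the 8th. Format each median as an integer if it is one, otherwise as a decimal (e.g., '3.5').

Answer: 44 26.5 14 11.5 14 22.5 31 31

Derivation:
Step 1: insert 44 -> lo=[44] (size 1, max 44) hi=[] (size 0) -> median=44
Step 2: insert 9 -> lo=[9] (size 1, max 9) hi=[44] (size 1, min 44) -> median=26.5
Step 3: insert 14 -> lo=[9, 14] (size 2, max 14) hi=[44] (size 1, min 44) -> median=14
Step 4: insert 2 -> lo=[2, 9] (size 2, max 9) hi=[14, 44] (size 2, min 14) -> median=11.5
Step 5: insert 36 -> lo=[2, 9, 14] (size 3, max 14) hi=[36, 44] (size 2, min 36) -> median=14
Step 6: insert 31 -> lo=[2, 9, 14] (size 3, max 14) hi=[31, 36, 44] (size 3, min 31) -> median=22.5
Step 7: insert 42 -> lo=[2, 9, 14, 31] (size 4, max 31) hi=[36, 42, 44] (size 3, min 36) -> median=31
Step 8: insert 31 -> lo=[2, 9, 14, 31] (size 4, max 31) hi=[31, 36, 42, 44] (size 4, min 31) -> median=31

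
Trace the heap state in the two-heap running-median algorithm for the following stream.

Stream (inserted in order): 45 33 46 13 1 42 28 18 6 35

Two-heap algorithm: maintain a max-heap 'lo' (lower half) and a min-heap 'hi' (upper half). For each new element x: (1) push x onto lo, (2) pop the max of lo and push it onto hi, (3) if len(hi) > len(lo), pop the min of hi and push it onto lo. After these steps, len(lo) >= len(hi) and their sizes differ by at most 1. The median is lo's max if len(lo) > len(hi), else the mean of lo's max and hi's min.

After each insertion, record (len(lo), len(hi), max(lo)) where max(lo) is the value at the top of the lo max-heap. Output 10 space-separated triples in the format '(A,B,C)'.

Step 1: insert 45 -> lo=[45] hi=[] -> (len(lo)=1, len(hi)=0, max(lo)=45)
Step 2: insert 33 -> lo=[33] hi=[45] -> (len(lo)=1, len(hi)=1, max(lo)=33)
Step 3: insert 46 -> lo=[33, 45] hi=[46] -> (len(lo)=2, len(hi)=1, max(lo)=45)
Step 4: insert 13 -> lo=[13, 33] hi=[45, 46] -> (len(lo)=2, len(hi)=2, max(lo)=33)
Step 5: insert 1 -> lo=[1, 13, 33] hi=[45, 46] -> (len(lo)=3, len(hi)=2, max(lo)=33)
Step 6: insert 42 -> lo=[1, 13, 33] hi=[42, 45, 46] -> (len(lo)=3, len(hi)=3, max(lo)=33)
Step 7: insert 28 -> lo=[1, 13, 28, 33] hi=[42, 45, 46] -> (len(lo)=4, len(hi)=3, max(lo)=33)
Step 8: insert 18 -> lo=[1, 13, 18, 28] hi=[33, 42, 45, 46] -> (len(lo)=4, len(hi)=4, max(lo)=28)
Step 9: insert 6 -> lo=[1, 6, 13, 18, 28] hi=[33, 42, 45, 46] -> (len(lo)=5, len(hi)=4, max(lo)=28)
Step 10: insert 35 -> lo=[1, 6, 13, 18, 28] hi=[33, 35, 42, 45, 46] -> (len(lo)=5, len(hi)=5, max(lo)=28)

Answer: (1,0,45) (1,1,33) (2,1,45) (2,2,33) (3,2,33) (3,3,33) (4,3,33) (4,4,28) (5,4,28) (5,5,28)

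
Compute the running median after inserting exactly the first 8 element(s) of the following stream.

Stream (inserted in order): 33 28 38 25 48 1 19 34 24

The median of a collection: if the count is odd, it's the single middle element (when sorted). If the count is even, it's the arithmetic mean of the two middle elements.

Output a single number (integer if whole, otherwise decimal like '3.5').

Answer: 30.5

Derivation:
Step 1: insert 33 -> lo=[33] (size 1, max 33) hi=[] (size 0) -> median=33
Step 2: insert 28 -> lo=[28] (size 1, max 28) hi=[33] (size 1, min 33) -> median=30.5
Step 3: insert 38 -> lo=[28, 33] (size 2, max 33) hi=[38] (size 1, min 38) -> median=33
Step 4: insert 25 -> lo=[25, 28] (size 2, max 28) hi=[33, 38] (size 2, min 33) -> median=30.5
Step 5: insert 48 -> lo=[25, 28, 33] (size 3, max 33) hi=[38, 48] (size 2, min 38) -> median=33
Step 6: insert 1 -> lo=[1, 25, 28] (size 3, max 28) hi=[33, 38, 48] (size 3, min 33) -> median=30.5
Step 7: insert 19 -> lo=[1, 19, 25, 28] (size 4, max 28) hi=[33, 38, 48] (size 3, min 33) -> median=28
Step 8: insert 34 -> lo=[1, 19, 25, 28] (size 4, max 28) hi=[33, 34, 38, 48] (size 4, min 33) -> median=30.5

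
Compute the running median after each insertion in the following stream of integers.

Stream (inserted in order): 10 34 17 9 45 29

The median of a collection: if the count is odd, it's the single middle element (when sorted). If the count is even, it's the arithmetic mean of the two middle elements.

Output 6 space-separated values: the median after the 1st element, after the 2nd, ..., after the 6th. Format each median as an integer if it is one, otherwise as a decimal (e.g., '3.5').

Step 1: insert 10 -> lo=[10] (size 1, max 10) hi=[] (size 0) -> median=10
Step 2: insert 34 -> lo=[10] (size 1, max 10) hi=[34] (size 1, min 34) -> median=22
Step 3: insert 17 -> lo=[10, 17] (size 2, max 17) hi=[34] (size 1, min 34) -> median=17
Step 4: insert 9 -> lo=[9, 10] (size 2, max 10) hi=[17, 34] (size 2, min 17) -> median=13.5
Step 5: insert 45 -> lo=[9, 10, 17] (size 3, max 17) hi=[34, 45] (size 2, min 34) -> median=17
Step 6: insert 29 -> lo=[9, 10, 17] (size 3, max 17) hi=[29, 34, 45] (size 3, min 29) -> median=23

Answer: 10 22 17 13.5 17 23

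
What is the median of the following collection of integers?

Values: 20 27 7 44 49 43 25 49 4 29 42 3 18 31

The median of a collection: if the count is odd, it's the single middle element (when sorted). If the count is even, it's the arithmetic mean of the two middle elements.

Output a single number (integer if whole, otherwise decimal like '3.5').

Step 1: insert 20 -> lo=[20] (size 1, max 20) hi=[] (size 0) -> median=20
Step 2: insert 27 -> lo=[20] (size 1, max 20) hi=[27] (size 1, min 27) -> median=23.5
Step 3: insert 7 -> lo=[7, 20] (size 2, max 20) hi=[27] (size 1, min 27) -> median=20
Step 4: insert 44 -> lo=[7, 20] (size 2, max 20) hi=[27, 44] (size 2, min 27) -> median=23.5
Step 5: insert 49 -> lo=[7, 20, 27] (size 3, max 27) hi=[44, 49] (size 2, min 44) -> median=27
Step 6: insert 43 -> lo=[7, 20, 27] (size 3, max 27) hi=[43, 44, 49] (size 3, min 43) -> median=35
Step 7: insert 25 -> lo=[7, 20, 25, 27] (size 4, max 27) hi=[43, 44, 49] (size 3, min 43) -> median=27
Step 8: insert 49 -> lo=[7, 20, 25, 27] (size 4, max 27) hi=[43, 44, 49, 49] (size 4, min 43) -> median=35
Step 9: insert 4 -> lo=[4, 7, 20, 25, 27] (size 5, max 27) hi=[43, 44, 49, 49] (size 4, min 43) -> median=27
Step 10: insert 29 -> lo=[4, 7, 20, 25, 27] (size 5, max 27) hi=[29, 43, 44, 49, 49] (size 5, min 29) -> median=28
Step 11: insert 42 -> lo=[4, 7, 20, 25, 27, 29] (size 6, max 29) hi=[42, 43, 44, 49, 49] (size 5, min 42) -> median=29
Step 12: insert 3 -> lo=[3, 4, 7, 20, 25, 27] (size 6, max 27) hi=[29, 42, 43, 44, 49, 49] (size 6, min 29) -> median=28
Step 13: insert 18 -> lo=[3, 4, 7, 18, 20, 25, 27] (size 7, max 27) hi=[29, 42, 43, 44, 49, 49] (size 6, min 29) -> median=27
Step 14: insert 31 -> lo=[3, 4, 7, 18, 20, 25, 27] (size 7, max 27) hi=[29, 31, 42, 43, 44, 49, 49] (size 7, min 29) -> median=28

Answer: 28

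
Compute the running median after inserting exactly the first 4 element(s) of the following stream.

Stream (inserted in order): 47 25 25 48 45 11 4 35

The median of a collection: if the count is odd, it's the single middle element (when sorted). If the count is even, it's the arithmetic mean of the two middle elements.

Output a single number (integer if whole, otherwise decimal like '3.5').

Step 1: insert 47 -> lo=[47] (size 1, max 47) hi=[] (size 0) -> median=47
Step 2: insert 25 -> lo=[25] (size 1, max 25) hi=[47] (size 1, min 47) -> median=36
Step 3: insert 25 -> lo=[25, 25] (size 2, max 25) hi=[47] (size 1, min 47) -> median=25
Step 4: insert 48 -> lo=[25, 25] (size 2, max 25) hi=[47, 48] (size 2, min 47) -> median=36

Answer: 36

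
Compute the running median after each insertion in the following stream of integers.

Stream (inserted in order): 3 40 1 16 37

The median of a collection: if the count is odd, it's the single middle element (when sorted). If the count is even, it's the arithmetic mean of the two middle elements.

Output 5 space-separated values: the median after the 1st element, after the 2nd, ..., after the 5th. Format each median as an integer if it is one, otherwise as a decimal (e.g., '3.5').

Answer: 3 21.5 3 9.5 16

Derivation:
Step 1: insert 3 -> lo=[3] (size 1, max 3) hi=[] (size 0) -> median=3
Step 2: insert 40 -> lo=[3] (size 1, max 3) hi=[40] (size 1, min 40) -> median=21.5
Step 3: insert 1 -> lo=[1, 3] (size 2, max 3) hi=[40] (size 1, min 40) -> median=3
Step 4: insert 16 -> lo=[1, 3] (size 2, max 3) hi=[16, 40] (size 2, min 16) -> median=9.5
Step 5: insert 37 -> lo=[1, 3, 16] (size 3, max 16) hi=[37, 40] (size 2, min 37) -> median=16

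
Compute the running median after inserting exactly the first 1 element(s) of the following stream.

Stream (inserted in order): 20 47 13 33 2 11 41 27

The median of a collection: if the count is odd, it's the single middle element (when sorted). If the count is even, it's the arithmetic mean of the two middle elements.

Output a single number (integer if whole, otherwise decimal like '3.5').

Answer: 20

Derivation:
Step 1: insert 20 -> lo=[20] (size 1, max 20) hi=[] (size 0) -> median=20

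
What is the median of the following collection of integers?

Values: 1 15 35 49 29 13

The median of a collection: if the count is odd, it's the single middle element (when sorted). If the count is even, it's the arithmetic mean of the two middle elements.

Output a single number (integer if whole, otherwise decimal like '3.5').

Step 1: insert 1 -> lo=[1] (size 1, max 1) hi=[] (size 0) -> median=1
Step 2: insert 15 -> lo=[1] (size 1, max 1) hi=[15] (size 1, min 15) -> median=8
Step 3: insert 35 -> lo=[1, 15] (size 2, max 15) hi=[35] (size 1, min 35) -> median=15
Step 4: insert 49 -> lo=[1, 15] (size 2, max 15) hi=[35, 49] (size 2, min 35) -> median=25
Step 5: insert 29 -> lo=[1, 15, 29] (size 3, max 29) hi=[35, 49] (size 2, min 35) -> median=29
Step 6: insert 13 -> lo=[1, 13, 15] (size 3, max 15) hi=[29, 35, 49] (size 3, min 29) -> median=22

Answer: 22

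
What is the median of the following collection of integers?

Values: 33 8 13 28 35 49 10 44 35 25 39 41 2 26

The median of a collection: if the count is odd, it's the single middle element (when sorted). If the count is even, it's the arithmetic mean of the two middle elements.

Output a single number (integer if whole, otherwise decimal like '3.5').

Answer: 30.5

Derivation:
Step 1: insert 33 -> lo=[33] (size 1, max 33) hi=[] (size 0) -> median=33
Step 2: insert 8 -> lo=[8] (size 1, max 8) hi=[33] (size 1, min 33) -> median=20.5
Step 3: insert 13 -> lo=[8, 13] (size 2, max 13) hi=[33] (size 1, min 33) -> median=13
Step 4: insert 28 -> lo=[8, 13] (size 2, max 13) hi=[28, 33] (size 2, min 28) -> median=20.5
Step 5: insert 35 -> lo=[8, 13, 28] (size 3, max 28) hi=[33, 35] (size 2, min 33) -> median=28
Step 6: insert 49 -> lo=[8, 13, 28] (size 3, max 28) hi=[33, 35, 49] (size 3, min 33) -> median=30.5
Step 7: insert 10 -> lo=[8, 10, 13, 28] (size 4, max 28) hi=[33, 35, 49] (size 3, min 33) -> median=28
Step 8: insert 44 -> lo=[8, 10, 13, 28] (size 4, max 28) hi=[33, 35, 44, 49] (size 4, min 33) -> median=30.5
Step 9: insert 35 -> lo=[8, 10, 13, 28, 33] (size 5, max 33) hi=[35, 35, 44, 49] (size 4, min 35) -> median=33
Step 10: insert 25 -> lo=[8, 10, 13, 25, 28] (size 5, max 28) hi=[33, 35, 35, 44, 49] (size 5, min 33) -> median=30.5
Step 11: insert 39 -> lo=[8, 10, 13, 25, 28, 33] (size 6, max 33) hi=[35, 35, 39, 44, 49] (size 5, min 35) -> median=33
Step 12: insert 41 -> lo=[8, 10, 13, 25, 28, 33] (size 6, max 33) hi=[35, 35, 39, 41, 44, 49] (size 6, min 35) -> median=34
Step 13: insert 2 -> lo=[2, 8, 10, 13, 25, 28, 33] (size 7, max 33) hi=[35, 35, 39, 41, 44, 49] (size 6, min 35) -> median=33
Step 14: insert 26 -> lo=[2, 8, 10, 13, 25, 26, 28] (size 7, max 28) hi=[33, 35, 35, 39, 41, 44, 49] (size 7, min 33) -> median=30.5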